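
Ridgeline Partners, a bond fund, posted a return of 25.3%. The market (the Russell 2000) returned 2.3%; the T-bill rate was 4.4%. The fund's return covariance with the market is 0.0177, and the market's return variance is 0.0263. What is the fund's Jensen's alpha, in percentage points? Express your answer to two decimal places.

22.31

β = Cov / Var = 0.0177 / 0.0263 = 0.6730
E[R] = Rf + β(Rm − Rf) = 4.4% + 0.6730 × (2.3% − 4.4%) = 2.9867%
α = Rp − E[R] = 25.3% − 2.9867% = 22.3133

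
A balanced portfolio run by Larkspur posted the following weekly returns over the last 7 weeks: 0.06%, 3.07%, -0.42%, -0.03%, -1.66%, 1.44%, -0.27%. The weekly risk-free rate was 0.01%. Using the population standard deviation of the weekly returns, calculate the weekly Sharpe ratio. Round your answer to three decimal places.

0.216

Mean return μ = 2.190 / 7 = 0.3129%
Population std dev = √[13.8227 / 7] = 1.4052%
Sharpe = (μ − rf) / σ = (0.3129 − 0.01) / 1.4052 = 0.3029 / 1.4052 = 0.2156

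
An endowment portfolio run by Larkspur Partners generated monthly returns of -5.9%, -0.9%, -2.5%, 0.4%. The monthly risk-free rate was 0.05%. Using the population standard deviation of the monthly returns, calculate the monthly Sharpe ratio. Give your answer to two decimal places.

-0.97

μ = (-5.9 − 0.9 − 2.5 + 0.4) / 4 = -2.2250%
Σ(r − μ)² = (-5.9 − (-2.2250))² + (-0.9 − (-2.2250))² + … = 22.2275
population σ = √(22.2275 / 4) = √5.5569 = 2.3573%
Sharpe = (μ − rf) / σ = (-2.2250 − 0.05) / 2.3573 = -2.2750 / 2.3573 = -0.9651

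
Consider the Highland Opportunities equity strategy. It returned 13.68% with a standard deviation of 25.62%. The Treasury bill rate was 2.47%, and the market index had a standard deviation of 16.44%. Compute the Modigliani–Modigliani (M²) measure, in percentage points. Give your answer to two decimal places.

Sharpe = (Rp − Rf) / σp = (13.68% − 2.47%) / 25.62% = 0.4375
M² = Rf + Sharpe × σm = 2.47% + 0.4375 × 16.44% = 9.6625%

9.66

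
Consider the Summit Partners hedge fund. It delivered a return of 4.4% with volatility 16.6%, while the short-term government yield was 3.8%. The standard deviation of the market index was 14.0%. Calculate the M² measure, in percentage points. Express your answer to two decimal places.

Sharpe = (Rp − Rf) / σp = (4.4% − 3.8%) / 16.6% = 0.0361
M² = Rf + Sharpe × σm = 3.8% + 0.0361 × 14.0% = 4.3054%

4.31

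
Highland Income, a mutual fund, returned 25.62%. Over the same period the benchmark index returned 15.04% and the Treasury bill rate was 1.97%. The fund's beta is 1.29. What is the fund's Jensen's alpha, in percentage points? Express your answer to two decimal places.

CAPM expected return = Rf + β(Rm − Rf) = 1.97% + 1.29 × (15.04% − 1.97%) = 1.97 + 1.29 × 13.07 = 18.8303%
Jensen's α = Rp − E[R] = 25.62% − 18.8303% = 6.7897

6.79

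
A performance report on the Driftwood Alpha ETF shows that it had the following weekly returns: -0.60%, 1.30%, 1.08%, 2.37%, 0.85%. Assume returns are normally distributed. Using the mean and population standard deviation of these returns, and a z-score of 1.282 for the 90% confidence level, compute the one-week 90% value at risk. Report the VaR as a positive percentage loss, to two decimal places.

μ = (-0.6 + 1.3 + 1.08 + 2.37 + 0.85) / 5 = 1.0000%
Population std dev = √[4.5558 / 5] = 0.9545%
VaR = −(μ − z·σ) = −(1.0000 − 1.282 × 0.9545) = −(-0.2237) = 0.2237%

0.22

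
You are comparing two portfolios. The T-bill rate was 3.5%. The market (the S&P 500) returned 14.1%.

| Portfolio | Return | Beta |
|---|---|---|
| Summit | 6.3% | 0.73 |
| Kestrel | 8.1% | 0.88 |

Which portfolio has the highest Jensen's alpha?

Summit: α = 6.3% − [3.5% + 0.73 × (14.1% − 3.5%)] = -4.938
Kestrel: α = 8.1% − [3.5% + 0.88 × (14.1% − 3.5%)] = -4.728
Highest: Kestrel (-4.728).

Kestrel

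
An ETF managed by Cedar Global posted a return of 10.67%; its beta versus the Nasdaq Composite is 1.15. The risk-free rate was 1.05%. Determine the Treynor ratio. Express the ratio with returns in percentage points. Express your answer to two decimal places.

Treynor = (Rp − Rf) / β = (10.67% − 1.05%) / 1.15 = 9.62 / 1.15 = 8.3652

8.37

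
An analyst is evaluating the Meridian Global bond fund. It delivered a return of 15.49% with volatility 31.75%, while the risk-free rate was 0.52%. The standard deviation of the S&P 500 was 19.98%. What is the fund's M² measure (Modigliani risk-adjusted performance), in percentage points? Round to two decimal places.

9.94

Sharpe = (Rp − Rf) / σp = (15.49% − 0.52%) / 31.75% = 0.4715
M² = Rf + Sharpe × σm = 0.52% + 0.4715 × 19.98% = 9.9406%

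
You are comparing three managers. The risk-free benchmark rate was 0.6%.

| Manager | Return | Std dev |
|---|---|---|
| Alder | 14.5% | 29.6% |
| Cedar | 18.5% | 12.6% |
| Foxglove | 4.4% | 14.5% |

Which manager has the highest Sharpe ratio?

Alder: Sharpe ratio = (14.5% − 0.6%) / 29.6% = 0.470
Cedar: Sharpe ratio = (18.5% − 0.6%) / 12.6% = 1.421
Foxglove: Sharpe ratio = (4.4% − 0.6%) / 14.5% = 0.262
Highest: Cedar (1.421).

Cedar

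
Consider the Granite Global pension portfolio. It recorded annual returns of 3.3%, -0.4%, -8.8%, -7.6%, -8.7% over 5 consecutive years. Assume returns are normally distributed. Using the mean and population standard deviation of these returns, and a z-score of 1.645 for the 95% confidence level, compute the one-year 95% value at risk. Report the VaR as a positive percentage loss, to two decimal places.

μ = (3.3 − 0.4 − 8.8 − 7.6 − 8.7) / 5 = -22.20 / 5 = -4.4400%
Population std dev = √[123.3720 / 5] = 4.9673%
VaR = −(μ − z·σ) = −(-4.4400 − 1.645 × 4.9673) = −(-12.6112) = 12.6112%

12.61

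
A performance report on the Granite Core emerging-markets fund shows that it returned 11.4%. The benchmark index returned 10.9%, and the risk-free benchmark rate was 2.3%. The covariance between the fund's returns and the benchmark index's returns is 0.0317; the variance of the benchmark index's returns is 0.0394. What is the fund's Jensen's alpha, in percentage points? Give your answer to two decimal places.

2.18

β = Cov / Var = 0.0317 / 0.0394 = 0.8046
E[R] = Rf + β(Rm − Rf) = 2.3% + 0.8046 × (10.9% − 2.3%) = 9.2196%
α = Rp − E[R] = 11.4% − 9.2196% = 2.1804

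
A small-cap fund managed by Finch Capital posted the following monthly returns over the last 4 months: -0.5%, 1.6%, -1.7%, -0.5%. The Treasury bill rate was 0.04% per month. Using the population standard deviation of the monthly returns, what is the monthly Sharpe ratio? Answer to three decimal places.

-0.265

r̄ = (-0.5 + 1.6 − 1.7 − 0.5) / 4 = -0.2750%
Population std dev = √[5.6475 / 4] = 1.1882%
Sharpe = (r̄ − rf) / σ = (-0.2750 − 0.04) / 1.1882 = -0.3150 / 1.1882 = -0.2651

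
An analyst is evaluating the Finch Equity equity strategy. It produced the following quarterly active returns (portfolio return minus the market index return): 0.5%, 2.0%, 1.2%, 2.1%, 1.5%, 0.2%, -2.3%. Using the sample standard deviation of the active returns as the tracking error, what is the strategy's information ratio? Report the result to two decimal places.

r̄ = (0.5 + 2 + 1.2 + 2.1 + 1.5 + 0.2 − 2.3) / 7 = 0.7429%
Sample σ = √[Σ(r − r̄)² / 6] = √[13.8171 / 6] = √2.3029 = 1.5175%
IR = r̄ / tracking error = 0.7429 / 1.5175 = 0.4896

0.49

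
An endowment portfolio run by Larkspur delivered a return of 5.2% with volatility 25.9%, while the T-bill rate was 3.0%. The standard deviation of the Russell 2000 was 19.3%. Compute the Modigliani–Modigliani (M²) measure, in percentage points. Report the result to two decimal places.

Sharpe = (Rp − Rf) / σp = (5.2% − 3.0%) / 25.9% = 0.0849
M² = Rf + Sharpe × σm = 3.0% + 0.0849 × 19.3% = 4.6386%

4.64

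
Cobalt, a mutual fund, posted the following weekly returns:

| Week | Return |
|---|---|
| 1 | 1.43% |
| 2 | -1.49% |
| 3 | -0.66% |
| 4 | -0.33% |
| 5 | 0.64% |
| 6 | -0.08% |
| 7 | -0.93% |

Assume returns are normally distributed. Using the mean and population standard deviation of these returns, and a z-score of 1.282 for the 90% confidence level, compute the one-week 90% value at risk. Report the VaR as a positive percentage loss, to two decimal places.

Mean return r̄ = -1.420 / 7 = -0.2029%
Population σ = √[Σ(r − r̄)² / 7] = √[5.8023 / 7] = √0.8289 = 0.9104%
VaR = −(r̄ − z·σ) = −(-0.2029 − 1.282 × 0.9104) = −(-1.3700) = 1.3700%

1.37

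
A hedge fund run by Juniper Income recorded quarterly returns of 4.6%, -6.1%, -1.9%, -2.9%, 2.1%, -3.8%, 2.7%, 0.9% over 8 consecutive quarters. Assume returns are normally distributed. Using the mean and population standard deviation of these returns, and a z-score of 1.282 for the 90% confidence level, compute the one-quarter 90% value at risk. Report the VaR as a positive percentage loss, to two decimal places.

r̄ = (4.6 − 6.1 − 1.9 − 2.9 + 2.1 − 3.8 + 2.7 + 0.9) / 8 = -4.40 / 8 = -0.5500%
Σ(r − r̄)² = (4.6 − (-0.5500))² + (-6.1 − (-0.5500))² + (-1.9 − (-0.5500))² + … = 94.9200
σ = √[94.9200 / 8] = 3.4446%
VaR = −(r̄ − z·σ) = −(-0.5500 − 1.282 × 3.4446) = −(-4.9660) = 4.9660%

4.97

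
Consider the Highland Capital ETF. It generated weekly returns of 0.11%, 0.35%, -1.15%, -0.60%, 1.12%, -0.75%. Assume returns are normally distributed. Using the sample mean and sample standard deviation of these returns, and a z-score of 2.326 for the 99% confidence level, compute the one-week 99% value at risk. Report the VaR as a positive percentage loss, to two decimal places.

r̄ = (0.11 + 0.35 − 1.15 − 0.6 + 1.12 − 0.75) / 6 = -0.1533%
Σ(r − r̄)² = (0.11 − (-0.1533))² + (0.35 − (-0.1533))² + … = 3.4929
σ = √[3.4929 / 5] = 0.8358%
VaR = −(r̄ − z·σ) = −(-0.1533 − 2.326 × 0.8358) = −(-2.0974) = 2.0974%

2.10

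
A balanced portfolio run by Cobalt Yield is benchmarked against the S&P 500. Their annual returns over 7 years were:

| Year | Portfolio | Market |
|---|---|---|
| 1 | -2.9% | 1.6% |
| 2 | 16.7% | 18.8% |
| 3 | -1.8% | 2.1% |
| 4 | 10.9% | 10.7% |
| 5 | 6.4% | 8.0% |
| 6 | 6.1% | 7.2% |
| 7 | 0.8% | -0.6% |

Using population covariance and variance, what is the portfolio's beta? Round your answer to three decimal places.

r̄p = 5.1714%,  r̄m = 6.8286%
Cov = Σ(rp − r̄p)(rm − r̄m) / 7 = 38.5165
Var(rm) = Σ(rm − r̄m)² / 7 = 37.8135
β = Cov / Var = 38.5165 / 37.8135 = 1.0186

1.019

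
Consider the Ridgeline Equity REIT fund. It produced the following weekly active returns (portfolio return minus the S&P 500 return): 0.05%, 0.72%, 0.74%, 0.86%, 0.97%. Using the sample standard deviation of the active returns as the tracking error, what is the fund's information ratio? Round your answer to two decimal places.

r̄ = (0.05 + 0.72 + 0.74 + 0.86 + 0.97) / 5 = 0.6680%
Sample σ = √[Σ(r − r̄)² / 4] = √[0.5179 / 4] = √0.1295 = 0.3599%
IR = r̄ / tracking error = 0.6680 / 0.3599 = 1.8561

1.86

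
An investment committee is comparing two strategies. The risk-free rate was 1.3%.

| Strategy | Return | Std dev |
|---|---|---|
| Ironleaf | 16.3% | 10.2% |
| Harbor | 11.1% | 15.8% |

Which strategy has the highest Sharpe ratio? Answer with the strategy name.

Ironleaf

Ironleaf: Sharpe ratio = (16.3% − 1.3%) / 10.2% = 1.471
Harbor: Sharpe ratio = (11.1% − 1.3%) / 15.8% = 0.620
Highest: Ironleaf (1.471).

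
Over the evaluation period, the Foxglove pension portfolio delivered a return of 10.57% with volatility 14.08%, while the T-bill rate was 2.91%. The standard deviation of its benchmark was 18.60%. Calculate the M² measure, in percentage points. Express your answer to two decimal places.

13.03

Sharpe = (Rp − Rf) / σp = (10.57% − 2.91%) / 14.08% = 0.5440
M² = Rf + Sharpe × σm = 2.91% + 0.5440 × 18.60% = 13.0284%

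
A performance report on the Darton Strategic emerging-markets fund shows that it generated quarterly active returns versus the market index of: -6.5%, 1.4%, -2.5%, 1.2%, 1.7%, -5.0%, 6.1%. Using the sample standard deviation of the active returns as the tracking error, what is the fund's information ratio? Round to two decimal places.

-0.12

r̄ = (-6.5 + 1.4 − 2.5 + 1.2 + 1.7 − 5 + 6.1) / 7 = -3.60 / 7 = -0.5143%
Σ(r − r̄)² = 115.1486; sample σ = √(115.1486/6) = 4.3808%
IR = r̄ / tracking error = -0.5143 / 4.3808 = -0.1174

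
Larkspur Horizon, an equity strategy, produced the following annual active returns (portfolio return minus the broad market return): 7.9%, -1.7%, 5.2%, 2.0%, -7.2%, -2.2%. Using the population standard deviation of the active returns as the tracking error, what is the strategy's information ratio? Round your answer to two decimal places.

0.13

Mean return μ = 4.00 / 6 = 0.6667%
Σ(r − μ)² = (7.9 − 0.6667)² + (-1.7 − 0.6667)² + (5.2 − 0.6667)² + … = 150.3533
population σ = √(150.3533 / 6) = √25.0589 = 5.0059%
IR = μ / tracking error = 0.6667 / 5.0059 = 0.1332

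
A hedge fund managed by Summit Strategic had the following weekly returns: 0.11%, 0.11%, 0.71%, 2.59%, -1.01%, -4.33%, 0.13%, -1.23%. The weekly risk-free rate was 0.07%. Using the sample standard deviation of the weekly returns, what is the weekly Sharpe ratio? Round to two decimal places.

-0.22

Mean return μ = -2.920 / 8 = -0.3650%
Sample σ = √[Σ(r − μ)² / 7] = √[27.4694 / 7] = √3.9242 = 1.9810%
Sharpe = (μ − rf) / σ = (-0.3650 − 0.07) / 1.9810 = -0.4350 / 1.9810 = -0.2196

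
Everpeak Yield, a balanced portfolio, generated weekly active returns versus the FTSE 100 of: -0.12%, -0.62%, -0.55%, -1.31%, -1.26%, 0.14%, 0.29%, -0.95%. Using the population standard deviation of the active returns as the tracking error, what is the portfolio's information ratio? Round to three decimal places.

-0.958

r̄ = (-0.12 − 0.62 − 0.55 − 1.31 − 1.26 + 0.14 + 0.29 − 0.95) / 8 = -4.380 / 8 = -0.5475%
Population σ = √[Σ(r − r̄)² / 8] = √[2.6132 / 8] = √0.3267 = 0.5716%
IR = r̄ / tracking error = -0.5475 / 0.5716 = -0.9578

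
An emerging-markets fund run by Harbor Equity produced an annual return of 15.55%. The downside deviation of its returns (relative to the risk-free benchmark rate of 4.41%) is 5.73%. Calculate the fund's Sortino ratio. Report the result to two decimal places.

1.94

Sortino = (Rp − Rf) / σd = (15.55% − 4.41%) / 5.73% = 11.14% / 5.73% = 1.9442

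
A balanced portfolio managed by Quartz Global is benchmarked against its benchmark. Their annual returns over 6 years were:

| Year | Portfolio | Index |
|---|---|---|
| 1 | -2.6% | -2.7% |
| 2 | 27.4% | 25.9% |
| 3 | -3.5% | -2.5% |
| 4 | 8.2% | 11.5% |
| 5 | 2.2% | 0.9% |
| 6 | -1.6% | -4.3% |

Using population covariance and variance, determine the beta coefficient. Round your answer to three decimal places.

r̄p = 5.0167%,  r̄m = 4.8000%
Cov = Σ(rp − r̄p)(rm − r̄m) / 6 = 114.0183
Var(rm) = Σ(rm − r̄m)² / 6 = 116.2767
β = Cov / Var = 114.0183 / 116.2767 = 0.9806

0.981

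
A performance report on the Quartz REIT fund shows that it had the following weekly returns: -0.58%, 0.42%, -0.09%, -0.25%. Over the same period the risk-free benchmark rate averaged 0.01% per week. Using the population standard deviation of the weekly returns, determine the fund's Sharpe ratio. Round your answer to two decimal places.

-0.37

μ = (-0.58 + 0.42 − 0.09 − 0.25) / 4 = -0.1250%
Population σ = √[Σ(r − μ)² / 4] = √[0.5209 / 4] = √0.1302 = 0.3608%
Sharpe = (μ − rf) / σ = (-0.1250 − 0.01) / 0.3608 = -0.1350 / 0.3608 = -0.3742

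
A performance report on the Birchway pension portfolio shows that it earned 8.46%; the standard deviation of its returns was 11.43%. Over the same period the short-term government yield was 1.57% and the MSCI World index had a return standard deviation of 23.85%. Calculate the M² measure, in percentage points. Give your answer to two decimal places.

15.95

Sharpe = (Rp − Rf) / σp = (8.46% − 1.57%) / 11.43% = 0.6028
M² = Rf + Sharpe × σm = 1.57% + 0.6028 × 23.85% = 15.9468%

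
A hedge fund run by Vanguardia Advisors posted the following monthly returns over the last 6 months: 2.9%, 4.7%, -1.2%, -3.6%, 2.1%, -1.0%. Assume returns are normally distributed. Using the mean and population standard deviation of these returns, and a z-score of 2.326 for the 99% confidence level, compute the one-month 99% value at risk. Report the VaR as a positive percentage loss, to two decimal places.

Mean return μ = 3.90 / 6 = 0.6500%
Σ(r − μ)² = (2.9 − 0.6500)² + (4.7 − 0.6500)² + (-1.2 − 0.6500)² + … = 47.7750
σ = √[47.7750 / 6] = 2.8218%
VaR = −(μ − z·σ) = −(0.6500 − 2.326 × 2.8218) = −(-5.9135) = 5.9135%

5.91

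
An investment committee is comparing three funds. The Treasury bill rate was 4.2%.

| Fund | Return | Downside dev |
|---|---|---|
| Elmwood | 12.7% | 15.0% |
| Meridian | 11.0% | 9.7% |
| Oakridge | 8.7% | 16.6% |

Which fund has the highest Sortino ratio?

Meridian

Elmwood: Sortino ratio = (12.7% − 4.2%) / 15.0% = 0.567
Meridian: Sortino ratio = (11.0% − 4.2%) / 9.7% = 0.701
Oakridge: Sortino ratio = (8.7% − 4.2%) / 16.6% = 0.271
Highest: Meridian (0.701).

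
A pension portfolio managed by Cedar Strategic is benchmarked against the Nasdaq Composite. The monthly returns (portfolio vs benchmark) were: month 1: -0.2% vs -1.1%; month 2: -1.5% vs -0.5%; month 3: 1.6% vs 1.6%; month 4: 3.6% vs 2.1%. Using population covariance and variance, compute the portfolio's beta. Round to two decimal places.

r̄p = 0.8750%,  r̄m = 0.5250%
Cov = Σ(rp − r̄p)(rm − r̄m) / 4 = 2.3131
Var(rm) = Σ(rm − r̄m)² / 4 = 1.8319
β = Cov / Var = 2.3131 / 1.8319 = 1.2627

1.26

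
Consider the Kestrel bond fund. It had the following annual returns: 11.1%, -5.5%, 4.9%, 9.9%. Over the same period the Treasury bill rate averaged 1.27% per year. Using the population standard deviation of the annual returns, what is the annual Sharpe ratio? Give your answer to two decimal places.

0.59

μ = (11.1 − 5.5 + 4.9 + 9.9) / 4 = 20.40 / 4 = 5.1000%
Population σ = √[Σ(r − μ)² / 4] = √[171.4400 / 4] = √42.8600 = 6.5468%
Sharpe = (μ − rf) / σ = (5.1000 − 1.27) / 6.5468 = 3.8300 / 6.5468 = 0.5850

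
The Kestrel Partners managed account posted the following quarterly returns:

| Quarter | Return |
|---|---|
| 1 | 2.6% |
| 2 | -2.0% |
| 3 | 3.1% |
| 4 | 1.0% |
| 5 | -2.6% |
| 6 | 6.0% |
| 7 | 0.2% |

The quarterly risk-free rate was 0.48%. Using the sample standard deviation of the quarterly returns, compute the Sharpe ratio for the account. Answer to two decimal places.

0.23

r̄ = (2.6 − 2 + 3.1 + 1 − 2.6 + 6 + 0.2) / 7 = 1.1857%
Σ(r − r̄)² = (2.6 − 1.1857)² + (-2 − 1.1857)² + (3.1 − 1.1857)² + … = 54.3286
σ = √[54.3286 / 6] = 3.0091%
Sharpe = (r̄ − rf) / σ = (1.1857 − 0.48) / 3.0091 = 0.7057 / 3.0091 = 0.2345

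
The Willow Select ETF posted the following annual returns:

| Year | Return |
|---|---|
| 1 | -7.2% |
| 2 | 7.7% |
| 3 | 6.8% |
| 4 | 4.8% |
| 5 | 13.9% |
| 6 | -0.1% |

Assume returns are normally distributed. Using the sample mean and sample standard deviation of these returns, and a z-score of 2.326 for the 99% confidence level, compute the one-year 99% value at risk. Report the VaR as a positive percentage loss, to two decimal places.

μ = (-7.2 + 7.7 + 6.8 + 4.8 + 13.9 − 0.1) / 6 = 25.90 / 6 = 4.3167%
Sample σ = √[Σ(r − μ)² / 5] = √[261.8283 / 5] = √52.3657 = 7.2364%
VaR = −(μ − z·σ) = −(4.3167 − 2.326 × 7.2364) = −(-12.5152) = 12.5152%

12.52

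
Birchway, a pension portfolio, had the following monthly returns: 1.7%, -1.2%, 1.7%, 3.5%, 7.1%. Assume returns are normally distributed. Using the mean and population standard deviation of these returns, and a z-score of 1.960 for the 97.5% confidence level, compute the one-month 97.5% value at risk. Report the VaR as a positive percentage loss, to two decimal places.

Mean return μ = 12.80 / 5 = 2.5600%
Σ(r − μ)² = 37.1120; population σ = √(37.1120/5) = 2.7244%
VaR = −(μ − z·σ) = −(2.5600 − 1.960 × 2.7244) = −(-2.7798) = 2.7798%

2.78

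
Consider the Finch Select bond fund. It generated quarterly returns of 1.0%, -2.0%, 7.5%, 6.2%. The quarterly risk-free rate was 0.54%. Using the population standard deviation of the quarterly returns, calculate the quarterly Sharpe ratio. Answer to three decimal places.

r̄ = (1 − 2 + 7.5 + 6.2) / 4 = 12.70 / 4 = 3.1750%
Σ(r − r̄)² = 59.3675; population σ = √(59.3675/4) = 3.8525%
Sharpe = (r̄ − rf) / σ = (3.1750 − 0.54) / 3.8525 = 2.6350 / 3.8525 = 0.6840

0.684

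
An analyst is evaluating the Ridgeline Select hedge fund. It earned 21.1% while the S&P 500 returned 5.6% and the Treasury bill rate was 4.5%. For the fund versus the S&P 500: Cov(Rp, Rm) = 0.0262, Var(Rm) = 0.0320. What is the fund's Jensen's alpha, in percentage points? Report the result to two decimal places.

β = Cov / Var = 0.0262 / 0.0320 = 0.8188
E[R] = Rf + β(Rm − Rf) = 4.5% + 0.8188 × (5.6% − 4.5%) = 5.4007%
α = Rp − E[R] = 21.1% − 5.4007% = 15.6993

15.70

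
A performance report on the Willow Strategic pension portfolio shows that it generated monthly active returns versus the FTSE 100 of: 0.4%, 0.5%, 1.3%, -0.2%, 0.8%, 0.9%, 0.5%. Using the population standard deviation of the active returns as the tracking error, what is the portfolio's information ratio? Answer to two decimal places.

1.38

r̄ = (0.4 + 0.5 + 1.3 − 0.2 + 0.8 + 0.9 + 0.5) / 7 = 4.20 / 7 = 0.6000%
Σ(r − r̄)² = 1.3200; population σ = √(1.3200/7) = 0.4342%
IR = r̄ / tracking error = 0.6000 / 0.4342 = 1.3819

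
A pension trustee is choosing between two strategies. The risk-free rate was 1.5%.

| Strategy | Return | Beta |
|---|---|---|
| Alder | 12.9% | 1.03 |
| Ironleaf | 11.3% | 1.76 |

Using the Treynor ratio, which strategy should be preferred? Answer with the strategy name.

Alder

Alder: Treynor = (12.9% − 1.5%) / 1.03 = 11.068
Ironleaf: Treynor = (11.3% − 1.5%) / 1.76 = 5.568
Highest: Alder (11.068).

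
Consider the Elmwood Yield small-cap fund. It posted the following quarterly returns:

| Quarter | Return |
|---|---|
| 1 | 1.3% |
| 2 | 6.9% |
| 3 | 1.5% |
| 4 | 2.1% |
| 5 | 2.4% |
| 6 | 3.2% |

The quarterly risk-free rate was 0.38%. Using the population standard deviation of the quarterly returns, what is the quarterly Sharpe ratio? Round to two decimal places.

1.33

μ = (1.3 + 6.9 + 1.5 + 2.1 + 2.4 + 3.2) / 6 = 17.40 / 6 = 2.9000%
Population std dev = √[21.5000 / 6] = 1.8930%
Sharpe = (μ − rf) / σ = (2.9000 − 0.38) / 1.8930 = 2.5200 / 1.8930 = 1.3312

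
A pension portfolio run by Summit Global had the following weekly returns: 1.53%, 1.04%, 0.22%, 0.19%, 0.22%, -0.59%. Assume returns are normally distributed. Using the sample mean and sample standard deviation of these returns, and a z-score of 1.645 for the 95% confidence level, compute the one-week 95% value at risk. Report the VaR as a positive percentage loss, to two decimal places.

0.79

μ = (1.53 + 1.04 + 0.22 + 0.19 + 0.22 − 0.59) / 6 = 0.4350%
Σ(r − μ)² = (1.53 − 0.4350)² + (1.04 − 0.4350)² + … = 2.7682
sample σ = √(2.7682 / 5) = √0.5536 = 0.7440%
VaR = −(μ − z·σ) = −(0.4350 − 1.645 × 0.7440) = −(-0.7889) = 0.7889%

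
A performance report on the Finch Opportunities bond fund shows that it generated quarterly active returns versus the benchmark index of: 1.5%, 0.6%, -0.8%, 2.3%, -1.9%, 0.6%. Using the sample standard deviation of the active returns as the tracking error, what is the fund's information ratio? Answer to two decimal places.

r̄ = (1.5 + 0.6 − 0.8 + 2.3 − 1.9 + 0.6) / 6 = 0.3833%
Σ(r − r̄)² = 11.6283; sample σ = √(11.6283/5) = 1.5250%
IR = r̄ / tracking error = 0.3833 / 1.5250 = 0.2513

0.25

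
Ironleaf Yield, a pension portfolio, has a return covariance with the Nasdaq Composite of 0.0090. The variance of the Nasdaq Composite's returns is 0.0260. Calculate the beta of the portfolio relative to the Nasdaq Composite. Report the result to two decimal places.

β = Cov(Rp, Rm) / Var(Rm) = 0.0090 / 0.0260 = 0.3462

0.35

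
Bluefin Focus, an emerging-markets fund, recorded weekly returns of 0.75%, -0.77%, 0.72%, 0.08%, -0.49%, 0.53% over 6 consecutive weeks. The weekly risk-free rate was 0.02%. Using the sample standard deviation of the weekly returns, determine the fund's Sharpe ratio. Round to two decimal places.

0.18

Mean return μ = 0.820 / 6 = 0.1367%
Sample std dev = √[2.0891 / 5] = 0.6464%
Sharpe = (μ − rf) / σ = (0.1367 − 0.02) / 0.6464 = 0.1167 / 0.6464 = 0.1805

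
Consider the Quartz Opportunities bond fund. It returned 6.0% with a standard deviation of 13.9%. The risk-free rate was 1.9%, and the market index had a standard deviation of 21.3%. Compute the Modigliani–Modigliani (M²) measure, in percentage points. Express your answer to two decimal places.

Sharpe = (Rp − Rf) / σp = (6.0% − 1.9%) / 13.9% = 0.2950
M² = Rf + Sharpe × σm = 1.9% + 0.2950 × 21.3% = 8.1835%

8.18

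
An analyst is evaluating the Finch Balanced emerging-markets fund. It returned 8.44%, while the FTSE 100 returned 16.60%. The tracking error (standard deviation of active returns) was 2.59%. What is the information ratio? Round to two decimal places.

-3.15

IR = (Rp − Rb) / TE = (8.44% − 16.60%) / 2.59% = -8.16% / 2.59% = -3.1506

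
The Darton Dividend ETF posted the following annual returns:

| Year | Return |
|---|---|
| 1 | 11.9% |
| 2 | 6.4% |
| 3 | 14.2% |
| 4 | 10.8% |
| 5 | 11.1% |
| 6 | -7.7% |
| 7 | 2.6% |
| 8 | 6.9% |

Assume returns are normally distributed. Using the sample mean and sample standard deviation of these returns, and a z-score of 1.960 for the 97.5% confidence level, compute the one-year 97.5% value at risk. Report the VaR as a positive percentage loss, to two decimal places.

6.69

r̄ = (11.9 + 6.4 + 14.2 + 10.8 + 11.1 − 7.7 + 2.6 + 6.9) / 8 = 56.20 / 8 = 7.0250%
Σ(r − r̄)² = 342.9150; sample σ = √(342.9150/7) = 6.9991%
VaR = −(r̄ − z·σ) = −(7.0250 − 1.960 × 6.9991) = −(-6.6932) = 6.6932%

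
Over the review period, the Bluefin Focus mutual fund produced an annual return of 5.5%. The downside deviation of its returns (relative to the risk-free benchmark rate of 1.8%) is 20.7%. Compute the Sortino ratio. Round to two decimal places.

Sortino = (Rp − Rf) / σd = (5.5% − 1.8%) / 20.7% = 3.70% / 20.7% = 0.1787

0.18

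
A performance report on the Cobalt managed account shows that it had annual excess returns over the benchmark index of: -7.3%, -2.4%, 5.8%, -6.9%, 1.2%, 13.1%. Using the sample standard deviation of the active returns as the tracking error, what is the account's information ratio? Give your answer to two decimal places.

0.07

μ = (-7.3 − 2.4 + 5.8 − 6.9 + 1.2 + 13.1) / 6 = 3.50 / 6 = 0.5833%
Sample σ = √[Σ(r − μ)² / 5] = √[311.3083 / 5] = √62.2617 = 7.8906%
IR = μ / tracking error = 0.5833 / 7.8906 = 0.0739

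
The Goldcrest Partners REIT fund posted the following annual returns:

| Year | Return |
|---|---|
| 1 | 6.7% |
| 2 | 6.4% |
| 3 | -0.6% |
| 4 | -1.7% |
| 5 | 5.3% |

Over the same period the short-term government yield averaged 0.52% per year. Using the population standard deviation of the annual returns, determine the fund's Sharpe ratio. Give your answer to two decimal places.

0.75

r̄ = (6.7 + 6.4 − 0.6 − 1.7 + 5.3) / 5 = 3.2200%
Σ(r − r̄)² = 65.3480; population σ = √(65.3480/5) = 3.6152%
Sharpe = (r̄ − rf) / σ = (3.2200 − 0.52) / 3.6152 = 2.7000 / 3.6152 = 0.7468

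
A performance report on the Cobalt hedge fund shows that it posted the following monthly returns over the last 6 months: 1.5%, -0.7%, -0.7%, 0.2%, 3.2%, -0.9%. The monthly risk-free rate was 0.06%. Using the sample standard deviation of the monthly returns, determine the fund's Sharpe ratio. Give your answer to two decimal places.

0.23

μ = (1.5 − 0.7 − 0.7 + 0.2 + 3.2 − 0.9) / 6 = 0.4333%
Sample σ = √[Σ(r − μ)² / 5] = √[13.1933 / 5] = √2.6387 = 1.6244%
Sharpe = (μ − rf) / σ = (0.4333 − 0.06) / 1.6244 = 0.3733 / 1.6244 = 0.2298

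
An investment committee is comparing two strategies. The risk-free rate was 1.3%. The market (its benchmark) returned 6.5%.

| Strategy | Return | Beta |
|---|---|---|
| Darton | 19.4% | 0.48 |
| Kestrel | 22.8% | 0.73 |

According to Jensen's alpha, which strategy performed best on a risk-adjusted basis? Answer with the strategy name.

Darton: α = 19.4% − [1.3% + 0.48 × (6.5% − 1.3%)] = 15.604
Kestrel: α = 22.8% − [1.3% + 0.73 × (6.5% − 1.3%)] = 17.704
Highest: Kestrel (17.704).

Kestrel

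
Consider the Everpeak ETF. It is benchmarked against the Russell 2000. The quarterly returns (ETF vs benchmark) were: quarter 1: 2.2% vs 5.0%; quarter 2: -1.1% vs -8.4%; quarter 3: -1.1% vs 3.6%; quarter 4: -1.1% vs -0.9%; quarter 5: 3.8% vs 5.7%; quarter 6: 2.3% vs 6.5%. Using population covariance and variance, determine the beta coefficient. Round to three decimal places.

0.273

r̄p = 0.8333%,  r̄m = 1.9167%
Cov = Σ(rp − r̄p)(rm − r̄m) / 6 = 7.3828
Var(rm) = Σ(rm − r̄m)² / 6 = 27.0047
β = Cov / Var = 7.3828 / 27.0047 = 0.2734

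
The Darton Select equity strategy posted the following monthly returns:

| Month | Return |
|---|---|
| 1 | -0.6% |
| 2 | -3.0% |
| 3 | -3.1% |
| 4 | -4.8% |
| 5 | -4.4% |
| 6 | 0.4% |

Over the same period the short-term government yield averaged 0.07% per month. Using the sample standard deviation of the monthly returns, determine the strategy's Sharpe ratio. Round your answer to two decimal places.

-1.28

r̄ = (-0.6 − 3 − 3.1 − 4.8 − 4.4 + 0.4) / 6 = -15.50 / 6 = -2.5833%
Σ(r − r̄)² = 21.4883; sample σ = √(21.4883/5) = 2.0731%
Sharpe = (r̄ − rf) / σ = (-2.5833 − 0.07) / 2.0731 = -2.6533 / 2.0731 = -1.2799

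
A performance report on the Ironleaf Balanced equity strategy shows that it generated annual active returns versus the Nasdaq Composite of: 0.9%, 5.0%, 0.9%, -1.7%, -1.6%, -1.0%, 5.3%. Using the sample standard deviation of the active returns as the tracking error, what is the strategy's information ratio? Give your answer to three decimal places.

0.377

Mean return r̄ = 7.80 / 7 = 1.1143%
Sample σ = √[Σ(r − r̄)² / 6] = √[52.4686 / 6] = √8.7448 = 2.9572%
IR = r̄ / tracking error = 1.1143 / 2.9572 = 0.3768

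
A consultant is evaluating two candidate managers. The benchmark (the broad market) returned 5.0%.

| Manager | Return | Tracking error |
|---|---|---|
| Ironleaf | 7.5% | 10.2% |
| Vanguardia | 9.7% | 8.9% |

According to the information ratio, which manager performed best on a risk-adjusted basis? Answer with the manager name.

Ironleaf: IR = (7.5% − 5.0%) / 10.2% = 0.245
Vanguardia: IR = (9.7% − 5.0%) / 8.9% = 0.528
Highest: Vanguardia (0.528).

Vanguardia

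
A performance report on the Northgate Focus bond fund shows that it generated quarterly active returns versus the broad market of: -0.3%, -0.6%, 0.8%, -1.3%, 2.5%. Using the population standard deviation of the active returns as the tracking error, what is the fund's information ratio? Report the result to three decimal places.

0.166

r̄ = (-0.3 − 0.6 + 0.8 − 1.3 + 2.5) / 5 = 0.2200%
Σ(r − r̄)² = (-0.3 − 0.2200)² + (-0.6 − 0.2200)² + … = 8.7880
σ = √[8.7880 / 5] = 1.3257%
IR = r̄ / tracking error = 0.2200 / 1.3257 = 0.1660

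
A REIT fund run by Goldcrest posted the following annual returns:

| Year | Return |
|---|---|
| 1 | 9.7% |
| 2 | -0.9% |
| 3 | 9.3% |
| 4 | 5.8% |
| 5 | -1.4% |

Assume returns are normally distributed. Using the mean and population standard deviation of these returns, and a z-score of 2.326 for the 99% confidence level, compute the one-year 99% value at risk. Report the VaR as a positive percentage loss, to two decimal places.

r̄ = (9.7 − 0.9 + 9.3 + 5.8 − 1.4) / 5 = 22.50 / 5 = 4.5000%
Σ(r − r̄)² = 115.7400; population σ = √(115.7400/5) = 4.8112%
VaR = −(r̄ − z·σ) = −(4.5000 − 2.326 × 4.8112) = −(-6.6909) = 6.6909%

6.69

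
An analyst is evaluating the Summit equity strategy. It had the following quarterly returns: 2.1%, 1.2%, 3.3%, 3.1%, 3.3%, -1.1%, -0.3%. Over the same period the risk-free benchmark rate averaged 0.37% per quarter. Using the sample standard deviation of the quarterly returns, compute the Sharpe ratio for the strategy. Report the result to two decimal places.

0.72

r̄ = (2.1 + 1.2 + 3.3 + 3.1 + 3.3 − 1.1 − 0.3) / 7 = 1.6571%
Σ(r − r̄)² = (2.1 − 1.6571)² + (1.2 − 1.6571)² + (3.3 − 1.6571)² + … = 19.3171
sample σ = √(19.3171 / 6) = √3.2195 = 1.7943%
Sharpe = (r̄ − rf) / σ = (1.6571 − 0.37) / 1.7943 = 1.2871 / 1.7943 = 0.7173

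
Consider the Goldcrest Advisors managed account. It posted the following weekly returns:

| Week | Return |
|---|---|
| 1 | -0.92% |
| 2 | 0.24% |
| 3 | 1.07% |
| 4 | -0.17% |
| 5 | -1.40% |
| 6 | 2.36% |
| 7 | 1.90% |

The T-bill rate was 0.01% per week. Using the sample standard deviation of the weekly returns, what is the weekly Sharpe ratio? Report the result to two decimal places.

Mean return r̄ = 3.080 / 7 = 0.4400%
Sample σ = √[Σ(r − r̄)² / 6] = √[11.8622 / 6] = √1.9770 = 1.4061%
Sharpe = (r̄ − rf) / σ = (0.4400 − 0.01) / 1.4061 = 0.4300 / 1.4061 = 0.3058

0.31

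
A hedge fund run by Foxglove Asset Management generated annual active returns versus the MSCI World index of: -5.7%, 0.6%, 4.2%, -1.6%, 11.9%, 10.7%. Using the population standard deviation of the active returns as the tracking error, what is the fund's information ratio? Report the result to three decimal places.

0.528

r̄ = (-5.7 + 0.6 + 4.2 − 1.6 + 11.9 + 10.7) / 6 = 20.10 / 6 = 3.3500%
Population σ = √[Σ(r − r̄)² / 6] = √[241.8150 / 6] = √40.3025 = 6.3484%
IR = r̄ / tracking error = 3.3500 / 6.3484 = 0.5277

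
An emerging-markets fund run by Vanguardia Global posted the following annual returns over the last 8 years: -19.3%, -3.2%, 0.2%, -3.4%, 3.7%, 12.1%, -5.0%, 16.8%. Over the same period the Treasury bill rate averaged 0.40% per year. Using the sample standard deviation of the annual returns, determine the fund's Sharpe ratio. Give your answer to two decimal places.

μ = (-19.3 − 3.2 + 0.2 − 3.4 + 3.7 + 12.1 − 5 + 16.8) / 8 = 1.90 / 8 = 0.2375%
Σ(r − μ)² = (-19.3 − 0.2375)² + (-3.2 − 0.2375)² + (0.2 − 0.2375)² + … = 861.2188
σ = √[861.2188 / 7] = 11.0919%
Sharpe = (μ − rf) / σ = (0.2375 − 0.4) / 11.0919 = -0.1625 / 11.0919 = -0.0147

-0.01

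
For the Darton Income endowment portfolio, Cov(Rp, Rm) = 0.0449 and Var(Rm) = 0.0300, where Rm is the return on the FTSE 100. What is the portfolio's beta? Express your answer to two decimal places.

β = Cov(Rp, Rm) / Var(Rm) = 0.0449 / 0.0300 = 1.4967

1.50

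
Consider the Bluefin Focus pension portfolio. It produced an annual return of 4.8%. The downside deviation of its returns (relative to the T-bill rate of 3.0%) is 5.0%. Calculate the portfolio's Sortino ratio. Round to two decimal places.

Sortino = (Rp − Rf) / σd = (4.8% − 3.0%) / 5.0% = 1.80% / 5.0% = 0.3600

0.36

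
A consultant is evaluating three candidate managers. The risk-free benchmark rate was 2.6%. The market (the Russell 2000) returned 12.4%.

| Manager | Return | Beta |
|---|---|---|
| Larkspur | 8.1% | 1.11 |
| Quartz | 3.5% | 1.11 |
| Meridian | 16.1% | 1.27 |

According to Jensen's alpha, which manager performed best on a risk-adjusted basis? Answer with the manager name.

Meridian

Larkspur: α = 8.1% − [2.6% + 1.11 × (12.4% − 2.6%)] = -5.378
Quartz: α = 3.5% − [2.6% + 1.11 × (12.4% − 2.6%)] = -9.978
Meridian: α = 16.1% − [2.6% + 1.27 × (12.4% − 2.6%)] = 1.054
Highest: Meridian (1.054).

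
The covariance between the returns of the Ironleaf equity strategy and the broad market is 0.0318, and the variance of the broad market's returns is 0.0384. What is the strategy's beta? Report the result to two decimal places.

0.83

β = Cov(Rp, Rm) / Var(Rm) = 0.0318 / 0.0384 = 0.8281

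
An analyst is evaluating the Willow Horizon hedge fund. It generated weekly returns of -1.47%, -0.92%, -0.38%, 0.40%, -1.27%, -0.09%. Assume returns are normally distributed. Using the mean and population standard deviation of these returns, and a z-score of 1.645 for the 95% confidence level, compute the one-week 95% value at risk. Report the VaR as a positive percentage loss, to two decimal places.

1.71

Mean return r̄ = -3.730 / 6 = -0.6217%
Population std dev = √[2.6139 / 6] = 0.6600%
VaR = −(r̄ − z·σ) = −(-0.6217 − 1.645 × 0.6600) = −(-1.7074) = 1.7074%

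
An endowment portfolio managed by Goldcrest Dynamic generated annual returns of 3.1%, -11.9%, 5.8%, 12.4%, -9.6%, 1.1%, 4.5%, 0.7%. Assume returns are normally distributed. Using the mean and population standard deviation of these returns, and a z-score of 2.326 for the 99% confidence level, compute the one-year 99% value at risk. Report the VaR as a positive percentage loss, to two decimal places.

r̄ = (3.1 − 11.9 + 5.8 + 12.4 − 9.6 + 1.1 + 4.5 + 0.7) / 8 = 6.10 / 8 = 0.7625%
Σ(r − r̄)² = (3.1 − 0.7625)² + (-11.9 − 0.7625)² + … = 448.0788
population σ = √(448.0788 / 8) = √56.0099 = 7.4840%
VaR = −(r̄ − z·σ) = −(0.7625 − 2.326 × 7.4840) = −(-16.6453) = 16.6453%

16.65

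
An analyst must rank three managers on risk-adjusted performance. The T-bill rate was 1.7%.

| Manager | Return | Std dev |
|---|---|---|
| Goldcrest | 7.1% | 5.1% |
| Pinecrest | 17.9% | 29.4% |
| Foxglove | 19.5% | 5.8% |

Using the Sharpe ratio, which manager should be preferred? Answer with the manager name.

Foxglove

Goldcrest: Sharpe ratio = (7.1% − 1.7%) / 5.1% = 1.059
Pinecrest: Sharpe ratio = (17.9% − 1.7%) / 29.4% = 0.551
Foxglove: Sharpe ratio = (19.5% − 1.7%) / 5.8% = 3.069
Highest: Foxglove (3.069).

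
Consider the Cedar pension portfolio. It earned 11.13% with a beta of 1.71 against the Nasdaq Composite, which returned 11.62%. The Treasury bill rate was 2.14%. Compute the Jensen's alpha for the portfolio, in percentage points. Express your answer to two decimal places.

CAPM expected return = Rf + β(Rm − Rf) = 2.14% + 1.71 × (11.62% − 2.14%) = 2.14 + 1.71 × 9.48 = 18.3508%
Jensen's α = Rp − E[R] = 11.13% − 18.3508% = -7.2208

-7.22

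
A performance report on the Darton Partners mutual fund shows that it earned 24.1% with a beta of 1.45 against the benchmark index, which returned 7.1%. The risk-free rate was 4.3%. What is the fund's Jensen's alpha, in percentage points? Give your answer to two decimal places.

15.74

CAPM expected return = Rf + β(Rm − Rf) = 4.3% + 1.45 × (7.1% − 4.3%) = 4.3 + 1.45 × 2.80 = 8.3600%
Jensen's α = Rp − E[R] = 24.1% − 8.3600% = 15.7400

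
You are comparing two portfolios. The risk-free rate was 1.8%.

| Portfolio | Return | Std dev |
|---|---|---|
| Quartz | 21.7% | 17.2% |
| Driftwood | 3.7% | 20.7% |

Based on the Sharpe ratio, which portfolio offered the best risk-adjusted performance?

Quartz

Quartz: Sharpe ratio = (21.7% − 1.8%) / 17.2% = 1.157
Driftwood: Sharpe ratio = (3.7% − 1.8%) / 20.7% = 0.092
Highest: Quartz (1.157).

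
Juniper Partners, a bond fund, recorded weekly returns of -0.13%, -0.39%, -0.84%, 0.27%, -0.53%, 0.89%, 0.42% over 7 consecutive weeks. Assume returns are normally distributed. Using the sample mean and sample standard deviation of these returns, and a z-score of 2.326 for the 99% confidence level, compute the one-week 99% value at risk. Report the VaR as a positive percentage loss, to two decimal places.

r̄ = (-0.13 − 0.39 − 0.84 + 0.27 − 0.53 + 0.89 + 0.42) / 7 = -0.0443%
Sample std dev = √[2.1832 / 6] = 0.6032%
VaR = −(r̄ − z·σ) = −(-0.0443 − 2.326 × 0.6032) = −(-1.4473) = 1.4473%

1.45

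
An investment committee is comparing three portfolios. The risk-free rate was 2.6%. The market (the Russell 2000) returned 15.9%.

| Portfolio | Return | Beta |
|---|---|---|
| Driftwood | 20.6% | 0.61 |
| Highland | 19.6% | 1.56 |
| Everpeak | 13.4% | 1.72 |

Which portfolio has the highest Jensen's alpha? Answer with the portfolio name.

Driftwood

Driftwood: α = 20.6% − [2.6% + 0.61 × (15.9% − 2.6%)] = 9.887
Highland: α = 19.6% − [2.6% + 1.56 × (15.9% − 2.6%)] = -3.748
Everpeak: α = 13.4% − [2.6% + 1.72 × (15.9% − 2.6%)] = -12.076
Highest: Driftwood (9.887).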